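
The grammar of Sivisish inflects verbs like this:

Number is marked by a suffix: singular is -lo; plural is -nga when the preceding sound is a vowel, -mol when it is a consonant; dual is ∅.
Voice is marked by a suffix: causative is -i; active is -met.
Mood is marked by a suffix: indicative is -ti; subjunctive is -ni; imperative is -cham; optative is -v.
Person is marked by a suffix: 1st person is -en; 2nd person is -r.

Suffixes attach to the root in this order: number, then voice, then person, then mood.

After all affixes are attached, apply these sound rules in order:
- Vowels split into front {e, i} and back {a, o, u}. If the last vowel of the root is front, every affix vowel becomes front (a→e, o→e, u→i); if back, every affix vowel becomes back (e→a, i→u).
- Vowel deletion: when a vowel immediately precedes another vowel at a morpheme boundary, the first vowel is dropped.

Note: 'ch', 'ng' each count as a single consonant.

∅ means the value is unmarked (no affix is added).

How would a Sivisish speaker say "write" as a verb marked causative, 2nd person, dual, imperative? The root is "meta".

meturcham

number = dual: zero marking, form stays meta.
Attach voice causative -i → metai.
Attach person 2nd person -r → metair.
Attach mood imperative -cham → metaircham.
Apply vowel harmony: metaircham → metaurcham.
Apply vowel deletion: metaurcham → meturcham.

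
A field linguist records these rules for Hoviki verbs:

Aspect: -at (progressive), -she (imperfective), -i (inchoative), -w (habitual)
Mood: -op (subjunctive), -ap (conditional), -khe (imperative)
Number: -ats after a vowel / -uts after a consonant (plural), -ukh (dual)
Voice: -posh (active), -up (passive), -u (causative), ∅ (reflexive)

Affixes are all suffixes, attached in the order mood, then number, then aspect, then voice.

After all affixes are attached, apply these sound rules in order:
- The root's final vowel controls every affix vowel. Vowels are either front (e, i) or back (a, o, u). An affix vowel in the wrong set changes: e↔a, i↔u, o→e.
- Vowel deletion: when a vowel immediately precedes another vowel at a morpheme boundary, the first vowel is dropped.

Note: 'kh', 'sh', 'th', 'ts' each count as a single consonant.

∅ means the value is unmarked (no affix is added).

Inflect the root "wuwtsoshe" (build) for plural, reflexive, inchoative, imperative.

wuwtsoshekhetsi

Attach mood imperative -khe → wuwtsoshekhe.
Attach number plural -ats (after vowel 'e') → wuwtsoshekheats.
Attach aspect inchoative -i → wuwtsoshekheatsi.
voice = reflexive: zero marking, form stays wuwtsoshekheatsi.
Apply vowel harmony: wuwtsoshekheatsi → wuwtsoshekheetsi.
Apply vowel deletion: wuwtsoshekheetsi → wuwtsoshekhetsi.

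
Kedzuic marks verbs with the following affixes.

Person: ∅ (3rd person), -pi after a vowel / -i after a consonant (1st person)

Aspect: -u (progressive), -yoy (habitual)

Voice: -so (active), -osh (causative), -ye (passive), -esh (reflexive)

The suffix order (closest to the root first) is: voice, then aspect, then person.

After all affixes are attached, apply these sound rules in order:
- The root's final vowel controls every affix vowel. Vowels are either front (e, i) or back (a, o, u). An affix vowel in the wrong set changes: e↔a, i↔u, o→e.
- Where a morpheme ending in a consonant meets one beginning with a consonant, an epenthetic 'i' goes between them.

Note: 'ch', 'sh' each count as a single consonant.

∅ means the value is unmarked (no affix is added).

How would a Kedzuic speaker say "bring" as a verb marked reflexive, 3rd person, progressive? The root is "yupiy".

Attach voice reflexive -esh → yupiyesh.
Attach aspect progressive -u → yupiyeshu.
person = 3rd person: zero marking, form stays yupiyeshu.
Apply vowel harmony: yupiyeshu → yupiyeshi.
Epenthesis: no change.

yupiyeshi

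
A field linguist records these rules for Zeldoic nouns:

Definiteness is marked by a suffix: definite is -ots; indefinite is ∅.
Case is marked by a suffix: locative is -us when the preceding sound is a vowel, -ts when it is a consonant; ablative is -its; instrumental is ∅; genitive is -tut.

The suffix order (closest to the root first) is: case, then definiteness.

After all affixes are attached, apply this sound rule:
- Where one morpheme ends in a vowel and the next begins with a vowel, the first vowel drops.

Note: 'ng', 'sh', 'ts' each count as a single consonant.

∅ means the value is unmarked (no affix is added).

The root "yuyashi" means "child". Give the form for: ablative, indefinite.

yuyashits

Attach case ablative -its → yuyashiits.
definiteness = indefinite: zero marking, form stays yuyashiits.
Apply vowel deletion: yuyashiits → yuyashits.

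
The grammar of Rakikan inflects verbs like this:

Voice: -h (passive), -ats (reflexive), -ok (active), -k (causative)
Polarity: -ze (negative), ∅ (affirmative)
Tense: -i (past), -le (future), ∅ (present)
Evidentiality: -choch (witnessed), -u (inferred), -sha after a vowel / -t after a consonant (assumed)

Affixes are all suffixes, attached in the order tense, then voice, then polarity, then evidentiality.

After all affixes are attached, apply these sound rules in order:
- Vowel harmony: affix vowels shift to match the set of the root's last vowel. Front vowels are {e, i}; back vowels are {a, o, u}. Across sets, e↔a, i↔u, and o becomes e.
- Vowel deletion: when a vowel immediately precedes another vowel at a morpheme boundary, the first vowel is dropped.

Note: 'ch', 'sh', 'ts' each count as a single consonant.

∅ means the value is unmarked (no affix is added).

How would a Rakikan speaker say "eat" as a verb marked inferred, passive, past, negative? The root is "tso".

tsuhzu

Attach tense past -i → tsoi.
Attach voice passive -h → tsoih.
Attach polarity negative -ze → tsoihze.
Attach evidentiality inferred -u → tsoihzeu.
Apply vowel harmony: tsoihzeu → tsouhzau.
Apply vowel deletion: tsouhzau → tsuhzu.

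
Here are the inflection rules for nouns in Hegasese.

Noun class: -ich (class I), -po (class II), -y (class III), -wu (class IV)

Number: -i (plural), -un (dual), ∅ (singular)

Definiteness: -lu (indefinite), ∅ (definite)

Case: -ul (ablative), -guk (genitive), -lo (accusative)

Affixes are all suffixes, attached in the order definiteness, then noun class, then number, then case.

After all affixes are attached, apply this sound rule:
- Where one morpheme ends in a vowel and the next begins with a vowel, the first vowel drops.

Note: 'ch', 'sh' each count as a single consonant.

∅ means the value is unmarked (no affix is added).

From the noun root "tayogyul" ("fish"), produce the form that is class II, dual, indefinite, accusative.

Attach definiteness indefinite -lu → tayogyullu.
Attach noun class class II -po → tayogyullupo.
Attach number dual -un → tayogyullupoun.
Attach case accusative -lo → tayogyullupounlo.
Apply vowel deletion: tayogyullupounlo → tayogyullupunlo.

tayogyullupunlo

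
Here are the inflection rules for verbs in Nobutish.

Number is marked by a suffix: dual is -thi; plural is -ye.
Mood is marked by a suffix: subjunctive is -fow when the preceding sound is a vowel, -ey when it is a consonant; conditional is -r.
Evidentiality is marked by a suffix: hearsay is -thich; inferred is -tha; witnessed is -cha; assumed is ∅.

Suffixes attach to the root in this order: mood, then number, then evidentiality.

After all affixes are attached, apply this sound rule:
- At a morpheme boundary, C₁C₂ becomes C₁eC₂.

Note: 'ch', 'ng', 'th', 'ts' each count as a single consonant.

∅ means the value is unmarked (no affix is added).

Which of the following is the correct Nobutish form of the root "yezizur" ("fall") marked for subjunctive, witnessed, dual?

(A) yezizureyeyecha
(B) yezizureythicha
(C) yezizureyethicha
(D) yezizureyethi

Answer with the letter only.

Attach mood subjunctive -ey (after consonant 'r') → yezizurey.
Attach number dual -thi → yezizureythi.
Attach evidentiality witnessed -cha → yezizureythicha.
Apply epenthesis: yezizureythicha → yezizureyethicha.
So the correct form is yezizureyethicha, option (C).
(B) yezizureythicha is wrong: it fails to apply the sound rule(s).
(D) yezizureyethi is wrong: it uses assumed instead of witnessed for evidentiality.
(A) yezizureyeyecha is wrong: it uses plural instead of dual for number.

C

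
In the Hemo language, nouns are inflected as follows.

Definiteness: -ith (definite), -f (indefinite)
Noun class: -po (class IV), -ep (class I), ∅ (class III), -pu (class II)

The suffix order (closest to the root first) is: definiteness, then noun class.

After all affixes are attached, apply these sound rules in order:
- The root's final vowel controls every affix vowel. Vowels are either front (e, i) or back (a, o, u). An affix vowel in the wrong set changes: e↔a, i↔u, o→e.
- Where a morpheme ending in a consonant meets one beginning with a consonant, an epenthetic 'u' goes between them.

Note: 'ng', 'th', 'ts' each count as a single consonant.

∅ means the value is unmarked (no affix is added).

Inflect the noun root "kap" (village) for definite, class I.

kaputhap

Attach definiteness definite -ith → kapith.
Attach noun class class I -ep → kapithep.
Apply vowel harmony: kapithep → kaputhap.
Epenthesis: no change.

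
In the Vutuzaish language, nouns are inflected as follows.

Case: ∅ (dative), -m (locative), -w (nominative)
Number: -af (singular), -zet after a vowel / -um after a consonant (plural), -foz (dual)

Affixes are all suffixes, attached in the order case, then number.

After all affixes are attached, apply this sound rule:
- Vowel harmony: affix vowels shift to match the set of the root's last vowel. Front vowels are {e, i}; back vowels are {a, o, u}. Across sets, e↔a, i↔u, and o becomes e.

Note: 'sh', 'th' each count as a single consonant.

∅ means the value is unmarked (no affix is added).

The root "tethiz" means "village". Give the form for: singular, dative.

tethizef

case = dative: zero marking, form stays tethiz.
Attach number singular -af → tethizaf.
Apply vowel harmony: tethizaf → tethizef.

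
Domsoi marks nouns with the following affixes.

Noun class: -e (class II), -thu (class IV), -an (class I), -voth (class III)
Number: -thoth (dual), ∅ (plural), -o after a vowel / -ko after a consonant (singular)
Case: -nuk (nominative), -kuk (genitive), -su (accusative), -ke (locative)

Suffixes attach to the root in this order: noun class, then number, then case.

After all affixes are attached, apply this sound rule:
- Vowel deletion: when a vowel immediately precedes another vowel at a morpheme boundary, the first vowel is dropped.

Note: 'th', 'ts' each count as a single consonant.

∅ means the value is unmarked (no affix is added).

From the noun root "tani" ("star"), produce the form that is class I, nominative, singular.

tanankonuk

Attach noun class class I -an → tanian.
Attach number singular -ko (after consonant 'n') → tanianko.
Attach case nominative -nuk → taniankonuk.
Apply vowel deletion: taniankonuk → tanankonuk.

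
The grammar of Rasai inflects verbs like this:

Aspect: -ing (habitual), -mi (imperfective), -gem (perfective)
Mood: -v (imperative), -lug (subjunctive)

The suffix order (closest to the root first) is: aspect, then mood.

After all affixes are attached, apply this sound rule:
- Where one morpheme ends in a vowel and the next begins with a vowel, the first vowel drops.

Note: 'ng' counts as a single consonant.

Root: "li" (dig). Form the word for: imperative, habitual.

Attach aspect habitual -ing → liing.
Attach mood imperative -v → liingv.
Apply vowel deletion: liingv → lingv.

lingv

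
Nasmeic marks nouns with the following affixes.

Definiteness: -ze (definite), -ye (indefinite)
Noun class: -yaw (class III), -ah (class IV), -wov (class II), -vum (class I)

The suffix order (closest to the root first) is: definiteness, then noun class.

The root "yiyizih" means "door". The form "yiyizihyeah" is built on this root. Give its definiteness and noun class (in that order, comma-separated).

indefinite, class IV

Segment: yiyizih-ye-ah.
definiteness: -ye → indefinite.
noun class: -ah → class IV.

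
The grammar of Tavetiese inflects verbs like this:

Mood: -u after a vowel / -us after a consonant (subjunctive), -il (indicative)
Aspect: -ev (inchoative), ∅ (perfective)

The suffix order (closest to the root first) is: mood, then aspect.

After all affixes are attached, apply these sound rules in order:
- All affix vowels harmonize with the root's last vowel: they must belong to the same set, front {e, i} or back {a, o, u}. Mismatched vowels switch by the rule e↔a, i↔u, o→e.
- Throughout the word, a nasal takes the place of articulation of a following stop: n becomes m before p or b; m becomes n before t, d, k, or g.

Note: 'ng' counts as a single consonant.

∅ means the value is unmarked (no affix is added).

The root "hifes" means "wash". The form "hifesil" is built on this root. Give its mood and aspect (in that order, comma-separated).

indicative, perfective

Segment: hifes-il.
mood: -il → indicative.
aspect: ∅ → perfective.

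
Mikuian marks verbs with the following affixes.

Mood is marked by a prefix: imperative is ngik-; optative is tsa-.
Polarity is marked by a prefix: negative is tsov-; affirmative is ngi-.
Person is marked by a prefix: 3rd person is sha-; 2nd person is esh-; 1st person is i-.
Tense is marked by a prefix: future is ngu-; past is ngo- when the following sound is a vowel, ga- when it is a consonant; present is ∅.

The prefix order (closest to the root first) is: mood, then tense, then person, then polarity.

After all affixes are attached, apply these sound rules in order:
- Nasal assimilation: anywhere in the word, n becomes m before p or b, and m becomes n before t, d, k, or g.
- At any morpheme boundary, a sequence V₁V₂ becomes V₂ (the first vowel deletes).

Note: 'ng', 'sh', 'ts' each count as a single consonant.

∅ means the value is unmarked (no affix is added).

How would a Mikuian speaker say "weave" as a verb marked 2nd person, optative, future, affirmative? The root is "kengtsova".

Attach mood optative tsa- → tsakengtsova.
Attach tense future ngu- → ngutsakengtsova.
Attach person 2nd person esh- → eshngutsakengtsova.
Attach polarity affirmative ngi- → ngieshngutsakengtsova.
Nasal assimilation: no change.
Apply vowel deletion: ngieshngutsakengtsova → ngeshngutsakengtsova.

ngeshngutsakengtsova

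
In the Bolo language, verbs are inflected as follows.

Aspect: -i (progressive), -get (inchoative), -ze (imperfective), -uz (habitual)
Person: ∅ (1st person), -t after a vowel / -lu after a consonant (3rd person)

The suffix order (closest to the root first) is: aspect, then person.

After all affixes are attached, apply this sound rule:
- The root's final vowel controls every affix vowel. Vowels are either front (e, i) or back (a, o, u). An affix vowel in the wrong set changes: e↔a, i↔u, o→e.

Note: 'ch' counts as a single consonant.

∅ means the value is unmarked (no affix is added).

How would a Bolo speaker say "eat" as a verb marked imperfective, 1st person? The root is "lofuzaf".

Attach aspect imperfective -ze → lofuzafze.
person = 1st person: zero marking, form stays lofuzafze.
Apply vowel harmony: lofuzafze → lofuzafza.

lofuzafza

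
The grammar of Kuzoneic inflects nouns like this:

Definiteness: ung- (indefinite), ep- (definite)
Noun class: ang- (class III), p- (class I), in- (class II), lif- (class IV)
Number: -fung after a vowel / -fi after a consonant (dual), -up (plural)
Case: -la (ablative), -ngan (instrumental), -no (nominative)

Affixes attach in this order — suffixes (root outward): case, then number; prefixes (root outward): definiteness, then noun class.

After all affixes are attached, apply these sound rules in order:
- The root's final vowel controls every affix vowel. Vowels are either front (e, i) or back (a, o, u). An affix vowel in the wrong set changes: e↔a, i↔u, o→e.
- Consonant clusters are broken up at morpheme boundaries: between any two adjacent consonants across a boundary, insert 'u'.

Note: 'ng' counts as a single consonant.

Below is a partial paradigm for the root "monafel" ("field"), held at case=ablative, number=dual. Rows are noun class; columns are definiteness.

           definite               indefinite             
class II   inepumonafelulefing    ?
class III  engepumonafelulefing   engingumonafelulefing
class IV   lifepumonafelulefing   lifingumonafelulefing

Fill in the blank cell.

iningumonafelulefing

Attach case ablative -la → monafella.
Attach definiteness indefinite ung- → ungmonafella.
Attach noun class class II in- → inungmonafella.
Attach number dual -fung (after vowel 'a') → inungmonafellafung.
Apply vowel harmony: inungmonafellafung → iningmonafellefing.
Apply epenthesis: iningmonafellefing → iningumonafelulefing.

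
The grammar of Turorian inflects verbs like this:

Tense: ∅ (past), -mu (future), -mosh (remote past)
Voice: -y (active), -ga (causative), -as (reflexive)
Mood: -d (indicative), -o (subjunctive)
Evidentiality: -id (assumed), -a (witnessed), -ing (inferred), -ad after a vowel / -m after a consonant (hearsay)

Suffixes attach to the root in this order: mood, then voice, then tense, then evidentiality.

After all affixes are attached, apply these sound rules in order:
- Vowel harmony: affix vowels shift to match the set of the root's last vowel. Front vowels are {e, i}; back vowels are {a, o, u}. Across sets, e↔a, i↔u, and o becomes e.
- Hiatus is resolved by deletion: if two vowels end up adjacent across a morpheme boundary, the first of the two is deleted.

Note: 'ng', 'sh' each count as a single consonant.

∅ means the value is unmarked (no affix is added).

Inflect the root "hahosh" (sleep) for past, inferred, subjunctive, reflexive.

Attach mood subjunctive -o → hahosho.
Attach voice reflexive -as → hahoshoas.
tense = past: zero marking, form stays hahoshoas.
Attach evidentiality inferred -ing → hahoshoasing.
Apply vowel harmony: hahoshoasing → hahoshoasung.
Apply vowel deletion: hahoshoasung → hahoshasung.

hahoshasung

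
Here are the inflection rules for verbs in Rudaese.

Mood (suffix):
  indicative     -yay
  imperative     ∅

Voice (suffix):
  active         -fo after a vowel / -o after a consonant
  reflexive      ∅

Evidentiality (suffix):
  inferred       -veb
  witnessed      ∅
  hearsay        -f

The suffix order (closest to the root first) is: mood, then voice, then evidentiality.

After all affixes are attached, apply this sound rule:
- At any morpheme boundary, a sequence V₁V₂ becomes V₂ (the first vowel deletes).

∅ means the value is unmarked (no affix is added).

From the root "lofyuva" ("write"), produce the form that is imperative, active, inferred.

mood = imperative: zero marking, form stays lofyuva.
Attach voice active -fo (after vowel 'a') → lofyuvafo.
Attach evidentiality inferred -veb → lofyuvafoveb.
Vowel deletion: no change.

lofyuvafoveb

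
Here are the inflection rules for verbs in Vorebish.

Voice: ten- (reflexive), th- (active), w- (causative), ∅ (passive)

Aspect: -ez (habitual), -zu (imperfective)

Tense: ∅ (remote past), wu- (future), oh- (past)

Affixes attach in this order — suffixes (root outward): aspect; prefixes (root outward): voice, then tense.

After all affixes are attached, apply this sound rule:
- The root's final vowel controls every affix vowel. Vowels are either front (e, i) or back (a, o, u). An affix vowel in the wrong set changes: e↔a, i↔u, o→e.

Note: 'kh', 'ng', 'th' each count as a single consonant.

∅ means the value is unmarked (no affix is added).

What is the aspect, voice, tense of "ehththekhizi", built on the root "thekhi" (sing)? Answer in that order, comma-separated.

imperfective, active, past

Segment: oh-th-thekhi-zu.
aspect: -zu → imperfective.
voice: th- → active.
tense: oh- → past.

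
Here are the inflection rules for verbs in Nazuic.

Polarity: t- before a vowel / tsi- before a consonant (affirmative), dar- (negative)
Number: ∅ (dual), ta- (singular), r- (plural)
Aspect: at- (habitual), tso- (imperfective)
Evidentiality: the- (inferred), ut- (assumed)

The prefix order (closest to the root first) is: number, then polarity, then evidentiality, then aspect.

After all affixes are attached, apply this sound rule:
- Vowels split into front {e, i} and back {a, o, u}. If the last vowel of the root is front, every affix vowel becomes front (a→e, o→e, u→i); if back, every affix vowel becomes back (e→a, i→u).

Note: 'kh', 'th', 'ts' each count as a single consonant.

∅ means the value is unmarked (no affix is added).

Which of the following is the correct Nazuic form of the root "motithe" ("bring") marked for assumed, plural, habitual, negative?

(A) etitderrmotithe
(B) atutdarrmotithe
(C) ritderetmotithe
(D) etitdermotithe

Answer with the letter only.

A

Attach number plural r- → rmotithe.
Attach polarity negative dar- → darrmotithe.
Attach evidentiality assumed ut- → utdarrmotithe.
Attach aspect habitual at- → atutdarrmotithe.
Apply vowel harmony: atutdarrmotithe → etitderrmotithe.
So the correct form is etitderrmotithe, option (A).
(D) etitdermotithe is wrong: it uses dual instead of plural for number.
(B) atutdarrmotithe is wrong: it fails to apply the sound rule(s).
(C) ritderetmotithe is wrong: it has the affixes in the wrong order.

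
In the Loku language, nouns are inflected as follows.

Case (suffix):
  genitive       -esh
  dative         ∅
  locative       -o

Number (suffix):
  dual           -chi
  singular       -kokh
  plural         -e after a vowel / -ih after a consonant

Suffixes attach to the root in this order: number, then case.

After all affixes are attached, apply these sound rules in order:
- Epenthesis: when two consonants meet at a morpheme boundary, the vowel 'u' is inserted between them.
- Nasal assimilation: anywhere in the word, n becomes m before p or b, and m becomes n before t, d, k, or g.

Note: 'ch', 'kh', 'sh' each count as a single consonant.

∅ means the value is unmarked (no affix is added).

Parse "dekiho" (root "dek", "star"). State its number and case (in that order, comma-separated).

Segment: dek-ih-o.
number: -e/ih → plural.
case: -o → locative.

plural, locative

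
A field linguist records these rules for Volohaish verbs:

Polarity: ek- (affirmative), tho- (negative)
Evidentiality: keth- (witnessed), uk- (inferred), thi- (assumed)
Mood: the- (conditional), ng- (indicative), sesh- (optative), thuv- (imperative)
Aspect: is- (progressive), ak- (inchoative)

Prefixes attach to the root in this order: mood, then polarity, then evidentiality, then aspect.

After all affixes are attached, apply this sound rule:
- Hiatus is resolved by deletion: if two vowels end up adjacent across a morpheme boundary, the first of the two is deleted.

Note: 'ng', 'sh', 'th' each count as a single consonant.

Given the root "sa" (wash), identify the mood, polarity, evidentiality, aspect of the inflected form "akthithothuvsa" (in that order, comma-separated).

imperative, negative, assumed, inchoative

Segment: ak-thi-tho-thuv-sa.
mood: thuv- → imperative.
polarity: tho- → negative.
evidentiality: thi- → assumed.
aspect: ak- → inchoative.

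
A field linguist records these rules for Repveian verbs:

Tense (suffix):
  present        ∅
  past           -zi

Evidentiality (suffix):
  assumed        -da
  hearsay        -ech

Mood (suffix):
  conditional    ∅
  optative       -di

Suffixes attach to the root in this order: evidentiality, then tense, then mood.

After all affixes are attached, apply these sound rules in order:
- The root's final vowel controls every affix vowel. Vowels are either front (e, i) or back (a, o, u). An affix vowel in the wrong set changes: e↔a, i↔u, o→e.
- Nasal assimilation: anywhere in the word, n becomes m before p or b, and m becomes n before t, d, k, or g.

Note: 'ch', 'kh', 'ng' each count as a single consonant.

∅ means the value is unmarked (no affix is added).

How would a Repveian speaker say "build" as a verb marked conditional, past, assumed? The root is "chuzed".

chuzeddezi

Attach evidentiality assumed -da → chuzedda.
Attach tense past -zi → chuzeddazi.
mood = conditional: zero marking, form stays chuzeddazi.
Apply vowel harmony: chuzeddazi → chuzeddezi.
Nasal assimilation: no change.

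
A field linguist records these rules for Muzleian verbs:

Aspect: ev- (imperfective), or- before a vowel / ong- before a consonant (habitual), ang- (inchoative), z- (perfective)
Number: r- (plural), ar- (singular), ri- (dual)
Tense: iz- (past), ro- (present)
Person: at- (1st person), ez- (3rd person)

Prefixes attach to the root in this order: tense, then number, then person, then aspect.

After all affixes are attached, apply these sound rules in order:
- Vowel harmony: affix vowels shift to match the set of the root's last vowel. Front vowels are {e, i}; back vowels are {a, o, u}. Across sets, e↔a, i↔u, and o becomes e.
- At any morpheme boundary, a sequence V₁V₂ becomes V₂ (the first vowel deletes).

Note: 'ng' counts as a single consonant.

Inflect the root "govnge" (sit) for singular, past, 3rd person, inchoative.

Attach tense past iz- → izgovnge.
Attach number singular ar- → arizgovnge.
Attach person 3rd person ez- → ezarizgovnge.
Attach aspect inchoative ang- → angezarizgovnge.
Apply vowel harmony: angezarizgovnge → engezerizgovnge.
Vowel deletion: no change.

engezerizgovnge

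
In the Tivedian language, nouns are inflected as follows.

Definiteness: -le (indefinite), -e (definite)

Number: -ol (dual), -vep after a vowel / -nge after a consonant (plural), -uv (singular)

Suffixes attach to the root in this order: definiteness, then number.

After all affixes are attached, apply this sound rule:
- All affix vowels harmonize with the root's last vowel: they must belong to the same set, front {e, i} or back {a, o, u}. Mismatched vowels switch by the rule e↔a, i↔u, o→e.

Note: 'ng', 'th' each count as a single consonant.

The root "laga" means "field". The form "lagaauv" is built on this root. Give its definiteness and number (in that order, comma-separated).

Segment: laga-e-uv.
definiteness: -e → definite.
number: -uv → singular.

definite, singular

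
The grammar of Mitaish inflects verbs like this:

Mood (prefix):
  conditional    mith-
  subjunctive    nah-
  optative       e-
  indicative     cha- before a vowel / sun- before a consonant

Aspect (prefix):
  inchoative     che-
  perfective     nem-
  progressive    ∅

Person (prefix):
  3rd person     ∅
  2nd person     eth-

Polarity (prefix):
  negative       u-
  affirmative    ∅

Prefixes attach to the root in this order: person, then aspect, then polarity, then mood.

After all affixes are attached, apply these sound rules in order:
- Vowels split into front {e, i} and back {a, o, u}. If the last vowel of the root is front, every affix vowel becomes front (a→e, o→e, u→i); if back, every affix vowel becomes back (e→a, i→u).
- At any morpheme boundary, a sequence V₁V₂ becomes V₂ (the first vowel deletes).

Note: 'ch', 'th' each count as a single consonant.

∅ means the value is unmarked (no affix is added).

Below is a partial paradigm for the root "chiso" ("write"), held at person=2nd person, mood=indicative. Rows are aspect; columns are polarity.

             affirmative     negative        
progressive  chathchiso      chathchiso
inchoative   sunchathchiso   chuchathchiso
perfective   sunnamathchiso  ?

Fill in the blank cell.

chunamathchiso

Attach person 2nd person eth- → ethchiso.
Attach aspect perfective nem- → nemethchiso.
Attach polarity negative u- → unemethchiso.
Attach mood indicative cha- (before vowel 'u') → chaunemethchiso.
Apply vowel harmony: chaunemethchiso → chaunamathchiso.
Apply vowel deletion: chaunamathchiso → chunamathchiso.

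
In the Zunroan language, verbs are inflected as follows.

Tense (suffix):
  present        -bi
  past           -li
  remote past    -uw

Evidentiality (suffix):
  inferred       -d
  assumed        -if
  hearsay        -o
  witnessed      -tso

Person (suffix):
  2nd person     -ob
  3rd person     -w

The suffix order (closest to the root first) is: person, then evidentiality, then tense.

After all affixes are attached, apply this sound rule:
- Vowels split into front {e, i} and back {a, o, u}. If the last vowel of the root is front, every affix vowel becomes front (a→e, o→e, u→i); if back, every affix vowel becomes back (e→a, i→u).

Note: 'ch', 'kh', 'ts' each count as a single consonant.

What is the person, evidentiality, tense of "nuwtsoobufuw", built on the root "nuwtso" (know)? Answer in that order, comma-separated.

Segment: nuwtso-ob-if-uw.
person: -ob → 2nd person.
evidentiality: -if → assumed.
tense: -uw → remote past.

2nd person, assumed, remote past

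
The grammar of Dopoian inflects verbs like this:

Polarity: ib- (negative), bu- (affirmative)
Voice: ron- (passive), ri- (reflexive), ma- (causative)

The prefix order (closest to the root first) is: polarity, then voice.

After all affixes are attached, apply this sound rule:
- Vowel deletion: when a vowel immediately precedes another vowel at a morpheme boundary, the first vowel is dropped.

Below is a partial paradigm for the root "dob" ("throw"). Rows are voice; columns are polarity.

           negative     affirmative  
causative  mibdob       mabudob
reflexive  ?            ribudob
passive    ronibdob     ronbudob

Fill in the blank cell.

Attach polarity negative ib- → ibdob.
Attach voice reflexive ri- → riibdob.
Apply vowel deletion: riibdob → ribdob.

ribdob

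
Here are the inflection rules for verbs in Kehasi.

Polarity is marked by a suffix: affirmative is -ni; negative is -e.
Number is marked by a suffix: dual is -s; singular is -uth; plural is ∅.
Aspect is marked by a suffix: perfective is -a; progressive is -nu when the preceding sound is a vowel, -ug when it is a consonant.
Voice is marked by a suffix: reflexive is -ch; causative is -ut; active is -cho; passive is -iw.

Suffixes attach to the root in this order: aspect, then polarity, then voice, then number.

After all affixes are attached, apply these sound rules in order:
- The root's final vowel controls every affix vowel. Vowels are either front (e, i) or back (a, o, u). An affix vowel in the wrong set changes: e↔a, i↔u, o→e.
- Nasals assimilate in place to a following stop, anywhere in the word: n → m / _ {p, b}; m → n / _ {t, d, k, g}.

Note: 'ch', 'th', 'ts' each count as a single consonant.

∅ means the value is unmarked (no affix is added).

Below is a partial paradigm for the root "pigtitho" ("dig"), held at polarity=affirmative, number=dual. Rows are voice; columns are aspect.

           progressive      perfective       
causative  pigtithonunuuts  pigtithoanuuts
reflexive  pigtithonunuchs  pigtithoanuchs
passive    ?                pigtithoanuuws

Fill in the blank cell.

Attach aspect progressive -nu (after vowel 'o') → pigtithonu.
Attach polarity affirmative -ni → pigtithonuni.
Attach voice passive -iw → pigtithonuniiw.
Attach number dual -s → pigtithonuniiws.
Apply vowel harmony: pigtithonuniiws → pigtithonunuuws.
Nasal assimilation: no change.

pigtithonunuuws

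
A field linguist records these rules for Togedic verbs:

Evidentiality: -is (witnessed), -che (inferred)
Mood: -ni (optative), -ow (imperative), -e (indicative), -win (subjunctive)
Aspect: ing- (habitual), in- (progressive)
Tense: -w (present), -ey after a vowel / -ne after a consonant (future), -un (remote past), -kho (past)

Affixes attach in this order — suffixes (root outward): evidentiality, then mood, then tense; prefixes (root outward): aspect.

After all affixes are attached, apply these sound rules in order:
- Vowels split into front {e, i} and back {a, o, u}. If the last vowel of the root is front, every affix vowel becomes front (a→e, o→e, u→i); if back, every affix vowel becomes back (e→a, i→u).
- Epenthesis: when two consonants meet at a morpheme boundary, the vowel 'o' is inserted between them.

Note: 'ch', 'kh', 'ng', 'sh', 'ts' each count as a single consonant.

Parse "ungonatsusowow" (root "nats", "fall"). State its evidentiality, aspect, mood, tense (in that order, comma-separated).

witnessed, habitual, imperative, present

Segment: ing-nats-is-ow-w.
evidentiality: -is → witnessed.
aspect: ing- → habitual.
mood: -ow → imperative.
tense: -w → present.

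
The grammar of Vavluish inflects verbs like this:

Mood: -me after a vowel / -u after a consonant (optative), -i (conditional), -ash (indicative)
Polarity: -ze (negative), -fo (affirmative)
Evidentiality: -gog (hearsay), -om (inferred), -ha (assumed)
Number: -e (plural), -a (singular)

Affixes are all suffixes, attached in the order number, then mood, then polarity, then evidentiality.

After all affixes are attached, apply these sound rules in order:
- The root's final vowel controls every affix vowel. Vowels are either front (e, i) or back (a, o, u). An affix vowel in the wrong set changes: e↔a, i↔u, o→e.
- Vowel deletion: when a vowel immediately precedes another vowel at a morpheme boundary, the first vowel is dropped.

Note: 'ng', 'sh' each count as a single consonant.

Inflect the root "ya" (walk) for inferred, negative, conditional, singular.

Attach number singular -a → yaa.
Attach mood conditional -i → yaai.
Attach polarity negative -ze → yaaize.
Attach evidentiality inferred -om → yaaizeom.
Apply vowel harmony: yaaizeom → yaauzaom.
Apply vowel deletion: yaauzaom → yuzom.

yuzom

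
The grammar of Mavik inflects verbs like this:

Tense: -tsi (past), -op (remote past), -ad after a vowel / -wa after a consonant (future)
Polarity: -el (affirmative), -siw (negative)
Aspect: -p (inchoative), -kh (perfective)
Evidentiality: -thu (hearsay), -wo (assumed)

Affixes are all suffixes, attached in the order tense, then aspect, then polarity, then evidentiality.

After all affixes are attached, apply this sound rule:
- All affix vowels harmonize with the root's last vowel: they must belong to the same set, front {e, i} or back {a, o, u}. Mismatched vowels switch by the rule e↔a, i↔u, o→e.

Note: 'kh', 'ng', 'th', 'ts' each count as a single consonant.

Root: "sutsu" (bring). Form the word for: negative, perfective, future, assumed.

sutsuadkhsuwwo

Attach tense future -ad (after vowel 'u') → sutsuad.
Attach aspect perfective -kh → sutsuadkh.
Attach polarity negative -siw → sutsuadkhsiw.
Attach evidentiality assumed -wo → sutsuadkhsiwwo.
Apply vowel harmony: sutsuadkhsiwwo → sutsuadkhsuwwo.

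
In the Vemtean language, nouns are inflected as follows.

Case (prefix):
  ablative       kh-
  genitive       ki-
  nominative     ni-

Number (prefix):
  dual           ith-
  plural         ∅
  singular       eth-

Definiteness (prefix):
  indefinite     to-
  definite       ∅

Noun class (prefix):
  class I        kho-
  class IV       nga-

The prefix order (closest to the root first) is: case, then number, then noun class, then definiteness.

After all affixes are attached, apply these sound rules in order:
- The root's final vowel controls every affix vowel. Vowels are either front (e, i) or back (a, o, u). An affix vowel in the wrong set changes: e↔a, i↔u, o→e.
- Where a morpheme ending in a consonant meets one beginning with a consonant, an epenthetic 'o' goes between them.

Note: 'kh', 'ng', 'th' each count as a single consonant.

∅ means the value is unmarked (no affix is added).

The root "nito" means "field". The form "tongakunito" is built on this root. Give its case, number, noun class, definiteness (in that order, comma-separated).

Segment: to-nga-ki-nito.
case: ki- → genitive.
number: ∅ → plural.
noun class: nga- → class IV.
definiteness: to- → indefinite.

genitive, plural, class IV, indefinite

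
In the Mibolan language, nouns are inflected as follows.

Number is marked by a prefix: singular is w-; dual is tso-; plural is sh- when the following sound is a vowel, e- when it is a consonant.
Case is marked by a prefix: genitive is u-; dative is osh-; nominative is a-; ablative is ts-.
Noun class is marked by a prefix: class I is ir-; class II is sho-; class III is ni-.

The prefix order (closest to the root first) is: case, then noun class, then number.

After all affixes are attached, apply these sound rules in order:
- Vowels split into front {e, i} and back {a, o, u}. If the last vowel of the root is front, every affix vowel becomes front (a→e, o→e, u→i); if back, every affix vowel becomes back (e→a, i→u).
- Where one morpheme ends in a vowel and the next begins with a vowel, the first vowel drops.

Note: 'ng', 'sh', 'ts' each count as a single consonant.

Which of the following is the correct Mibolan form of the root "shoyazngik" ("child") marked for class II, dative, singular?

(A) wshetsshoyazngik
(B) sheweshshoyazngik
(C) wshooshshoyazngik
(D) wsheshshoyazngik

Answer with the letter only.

Attach case dative osh- → oshshoyazngik.
Attach noun class class II sho- → shooshshoyazngik.
Attach number singular w- → wshooshshoyazngik.
Apply vowel harmony: wshooshshoyazngik → wsheeshshoyazngik.
Apply vowel deletion: wsheeshshoyazngik → wsheshshoyazngik.
So the correct form is wsheshshoyazngik, option (D).
(B) sheweshshoyazngik is wrong: it has the affixes in the wrong order.
(C) wshooshshoyazngik is wrong: it fails to apply the sound rule(s).
(A) wshetsshoyazngik is wrong: it uses ablative instead of dative for case.

D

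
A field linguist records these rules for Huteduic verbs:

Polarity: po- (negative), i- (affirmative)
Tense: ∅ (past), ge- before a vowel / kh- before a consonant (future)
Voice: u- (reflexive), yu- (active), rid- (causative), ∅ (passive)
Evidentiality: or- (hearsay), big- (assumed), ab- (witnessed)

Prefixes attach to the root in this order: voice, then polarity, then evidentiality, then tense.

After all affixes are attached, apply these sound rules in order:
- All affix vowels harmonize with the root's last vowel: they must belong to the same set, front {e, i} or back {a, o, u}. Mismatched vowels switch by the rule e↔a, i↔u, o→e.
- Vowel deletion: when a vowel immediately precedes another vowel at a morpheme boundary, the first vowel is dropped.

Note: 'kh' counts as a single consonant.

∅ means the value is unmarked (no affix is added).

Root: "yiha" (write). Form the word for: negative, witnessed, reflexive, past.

abpuyiha

Attach voice reflexive u- → uyiha.
Attach polarity negative po- → pouyiha.
Attach evidentiality witnessed ab- → abpouyiha.
tense = past: zero marking, form stays abpouyiha.
Vowel harmony: no change.
Apply vowel deletion: abpouyiha → abpuyiha.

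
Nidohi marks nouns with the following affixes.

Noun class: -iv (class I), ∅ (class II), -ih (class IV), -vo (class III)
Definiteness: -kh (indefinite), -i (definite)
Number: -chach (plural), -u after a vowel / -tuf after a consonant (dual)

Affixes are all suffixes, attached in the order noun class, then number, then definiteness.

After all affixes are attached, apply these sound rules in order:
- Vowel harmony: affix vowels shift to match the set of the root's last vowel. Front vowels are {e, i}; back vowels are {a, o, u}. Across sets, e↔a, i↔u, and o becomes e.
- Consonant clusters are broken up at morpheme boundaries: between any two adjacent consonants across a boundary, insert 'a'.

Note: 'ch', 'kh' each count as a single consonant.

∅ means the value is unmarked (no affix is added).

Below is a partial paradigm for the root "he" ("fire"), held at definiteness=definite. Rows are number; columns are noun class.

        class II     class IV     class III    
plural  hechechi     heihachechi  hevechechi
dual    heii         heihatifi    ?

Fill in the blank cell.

heveii

Attach noun class class III -vo → hevo.
Attach number dual -u (after vowel 'o') → hevou.
Attach definiteness definite -i → hevoui.
Apply vowel harmony: hevoui → heveii.
Epenthesis: no change.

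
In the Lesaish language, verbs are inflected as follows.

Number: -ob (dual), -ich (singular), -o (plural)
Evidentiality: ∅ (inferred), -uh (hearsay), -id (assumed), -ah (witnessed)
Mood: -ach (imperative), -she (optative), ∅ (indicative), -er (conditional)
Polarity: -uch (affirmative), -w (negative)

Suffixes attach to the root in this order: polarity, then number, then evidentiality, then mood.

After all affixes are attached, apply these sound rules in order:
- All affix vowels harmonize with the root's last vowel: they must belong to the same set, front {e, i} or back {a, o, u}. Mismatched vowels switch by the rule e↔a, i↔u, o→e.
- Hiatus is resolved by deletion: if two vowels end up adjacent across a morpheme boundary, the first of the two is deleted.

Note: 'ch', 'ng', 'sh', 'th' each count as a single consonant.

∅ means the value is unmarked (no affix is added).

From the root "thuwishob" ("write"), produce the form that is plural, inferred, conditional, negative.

Attach polarity negative -w → thuwishobw.
Attach number plural -o → thuwishobwo.
evidentiality = inferred: zero marking, form stays thuwishobwo.
Attach mood conditional -er → thuwishobwoer.
Apply vowel harmony: thuwishobwoer → thuwishobwoar.
Apply vowel deletion: thuwishobwoar → thuwishobwar.

thuwishobwar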